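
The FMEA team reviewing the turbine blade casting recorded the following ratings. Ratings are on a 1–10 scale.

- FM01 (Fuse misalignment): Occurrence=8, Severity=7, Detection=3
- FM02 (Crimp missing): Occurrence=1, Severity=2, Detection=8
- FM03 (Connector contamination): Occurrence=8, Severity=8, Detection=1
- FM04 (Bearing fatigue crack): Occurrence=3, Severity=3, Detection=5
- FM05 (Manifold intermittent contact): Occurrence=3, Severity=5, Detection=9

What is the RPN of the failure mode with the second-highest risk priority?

RPN = Severity × Occurrence × Detection:
  FM01: 7 × 8 × 3 = 168
  FM02: 2 × 1 × 8 = 16
  FM03: 8 × 8 × 1 = 64
  FM04: 3 × 3 × 5 = 45
  FM05: 5 × 3 × 9 = 135
Sorted descending: 168, 135, 64, 45, 16.
The second-highest RPN is 135 (FM05).

135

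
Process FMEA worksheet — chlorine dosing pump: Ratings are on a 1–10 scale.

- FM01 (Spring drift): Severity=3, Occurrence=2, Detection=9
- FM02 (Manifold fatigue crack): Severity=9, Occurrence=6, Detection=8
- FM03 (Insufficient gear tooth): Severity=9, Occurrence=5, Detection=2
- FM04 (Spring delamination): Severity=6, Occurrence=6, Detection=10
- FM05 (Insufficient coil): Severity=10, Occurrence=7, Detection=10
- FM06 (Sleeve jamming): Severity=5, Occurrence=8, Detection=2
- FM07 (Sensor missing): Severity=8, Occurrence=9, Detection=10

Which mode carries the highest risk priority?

RPN = Severity × Occurrence × Detection:
  FM01: 3 × 2 × 9 = 54
  FM02: 9 × 6 × 8 = 432
  FM03: 9 × 5 × 2 = 90
  FM04: 6 × 6 × 10 = 360
  FM05: 10 × 7 × 10 = 700
  FM06: 5 × 8 × 2 = 80
  FM07: 8 × 9 × 10 = 720
Highest RPN is 720 → FM07.

FM07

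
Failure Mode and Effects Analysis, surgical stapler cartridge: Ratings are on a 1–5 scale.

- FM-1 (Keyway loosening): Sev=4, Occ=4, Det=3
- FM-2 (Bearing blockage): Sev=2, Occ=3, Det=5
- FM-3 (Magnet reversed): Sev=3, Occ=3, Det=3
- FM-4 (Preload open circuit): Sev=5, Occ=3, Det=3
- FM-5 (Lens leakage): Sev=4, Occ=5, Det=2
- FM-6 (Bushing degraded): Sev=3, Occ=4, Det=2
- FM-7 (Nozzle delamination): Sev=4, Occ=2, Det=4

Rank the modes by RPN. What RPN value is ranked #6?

RPN = Severity × Occurrence × Detection:
  FM-1: 4 × 4 × 3 = 48
  FM-2: 2 × 3 × 5 = 30
  FM-3: 3 × 3 × 3 = 27
  FM-4: 5 × 3 × 3 = 45
  FM-5: 4 × 5 × 2 = 40
  FM-6: 3 × 4 × 2 = 24
  FM-7: 4 × 2 × 4 = 32
Sorted descending: 48, 45, 40, 32, 30, 27, 24.
The sixth-highest RPN is 27 (FM-3).

27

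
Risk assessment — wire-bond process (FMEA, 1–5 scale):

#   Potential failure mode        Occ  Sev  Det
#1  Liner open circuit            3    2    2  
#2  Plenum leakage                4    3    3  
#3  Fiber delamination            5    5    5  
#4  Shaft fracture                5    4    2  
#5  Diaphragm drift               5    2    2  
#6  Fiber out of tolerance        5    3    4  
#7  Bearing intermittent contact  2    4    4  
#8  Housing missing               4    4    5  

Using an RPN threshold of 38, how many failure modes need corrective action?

RPN = Severity × Occurrence × Detection:
  #1: 2 × 3 × 2 = 12
  #2: 3 × 4 × 3 = 36
  #3: 5 × 5 × 5 = 125
  #4: 4 × 5 × 2 = 40
  #5: 2 × 5 × 2 = 20
  #6: 3 × 5 × 4 = 60
  #7: 4 × 2 × 4 = 32
  #8: 4 × 4 × 5 = 80
Modes with RPN ≥ 38: #3 (125), #4 (40), #6 (60), #8 (80) → 4.

4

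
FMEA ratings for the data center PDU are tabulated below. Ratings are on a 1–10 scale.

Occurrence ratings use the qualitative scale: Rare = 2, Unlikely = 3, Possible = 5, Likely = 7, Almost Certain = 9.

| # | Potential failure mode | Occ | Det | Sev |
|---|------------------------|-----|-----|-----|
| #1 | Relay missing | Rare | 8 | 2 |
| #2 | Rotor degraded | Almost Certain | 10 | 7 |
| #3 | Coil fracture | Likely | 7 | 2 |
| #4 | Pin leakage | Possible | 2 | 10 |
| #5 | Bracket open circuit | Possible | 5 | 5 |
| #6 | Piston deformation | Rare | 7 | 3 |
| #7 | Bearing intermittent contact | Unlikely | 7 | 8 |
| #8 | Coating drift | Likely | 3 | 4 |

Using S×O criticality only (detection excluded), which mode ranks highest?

#2

Criticality = Severity × Occurrence:
  #1: 2 × 2 = 4
  #2: 7 × 9 = 63
  #3: 2 × 7 = 14
  #4: 10 × 5 = 50
  #5: 5 × 5 = 25
  #6: 3 × 2 = 6
  #7: 8 × 3 = 24
  #8: 4 × 7 = 28
Highest criticality is 63 → #2.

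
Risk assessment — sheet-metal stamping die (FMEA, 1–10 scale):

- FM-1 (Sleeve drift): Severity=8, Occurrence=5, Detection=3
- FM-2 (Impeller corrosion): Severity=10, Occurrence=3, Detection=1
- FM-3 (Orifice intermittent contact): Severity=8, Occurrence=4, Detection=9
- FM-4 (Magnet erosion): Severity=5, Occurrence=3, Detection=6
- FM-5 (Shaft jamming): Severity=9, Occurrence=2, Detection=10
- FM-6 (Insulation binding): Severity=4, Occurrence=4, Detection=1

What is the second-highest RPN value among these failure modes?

180

RPN = Severity × Occurrence × Detection:
  FM-1: 8 × 5 × 3 = 120
  FM-2: 10 × 3 × 1 = 30
  FM-3: 8 × 4 × 9 = 288
  FM-4: 5 × 3 × 6 = 90
  FM-5: 9 × 2 × 10 = 180
  FM-6: 4 × 4 × 1 = 16
Sorted descending: 288, 180, 120, 90, 30, 16.
The second-highest RPN is 180 (FM-5).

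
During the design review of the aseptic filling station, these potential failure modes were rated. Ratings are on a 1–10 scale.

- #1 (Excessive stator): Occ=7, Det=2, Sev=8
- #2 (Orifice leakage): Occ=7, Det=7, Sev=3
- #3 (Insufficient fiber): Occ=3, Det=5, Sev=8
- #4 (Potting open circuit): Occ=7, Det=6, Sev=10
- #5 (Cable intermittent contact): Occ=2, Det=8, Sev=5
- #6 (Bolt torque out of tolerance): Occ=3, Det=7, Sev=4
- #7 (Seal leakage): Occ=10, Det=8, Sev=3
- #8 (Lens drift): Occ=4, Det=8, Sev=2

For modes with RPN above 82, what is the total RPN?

1123

RPN = Severity × Occurrence × Detection:
  #1: 8 × 7 × 2 = 112
  #2: 3 × 7 × 7 = 147
  #3: 8 × 3 × 5 = 120
  #4: 10 × 7 × 6 = 420
  #5: 5 × 2 × 8 = 80
  #6: 4 × 3 × 7 = 84
  #7: 3 × 10 × 8 = 240
  #8: 2 × 4 × 8 = 64
RPN > 82: #1 (112), #2 (147), #3 (120), #4 (420), #6 (84), #7 (240).
Sum: 112 + 147 + 120 + 420 + 84 + 240 = 1123.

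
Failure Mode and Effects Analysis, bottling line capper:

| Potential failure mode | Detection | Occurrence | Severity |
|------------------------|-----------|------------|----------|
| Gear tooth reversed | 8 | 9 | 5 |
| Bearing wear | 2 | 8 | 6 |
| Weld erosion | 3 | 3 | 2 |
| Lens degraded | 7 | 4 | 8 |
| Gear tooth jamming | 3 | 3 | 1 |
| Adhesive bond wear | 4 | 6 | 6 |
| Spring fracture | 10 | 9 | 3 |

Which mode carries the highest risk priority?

RPN = Severity × Occurrence × Detection:
  Gear tooth reversed: 5 × 9 × 8 = 360
  Bearing wear: 6 × 8 × 2 = 96
  Weld erosion: 2 × 3 × 3 = 18
  Lens degraded: 8 × 4 × 7 = 224
  Gear tooth jamming: 1 × 3 × 3 = 9
  Adhesive bond wear: 6 × 6 × 4 = 144
  Spring fracture: 3 × 9 × 10 = 270
Highest RPN is 360 → Gear tooth reversed.

Gear tooth reversed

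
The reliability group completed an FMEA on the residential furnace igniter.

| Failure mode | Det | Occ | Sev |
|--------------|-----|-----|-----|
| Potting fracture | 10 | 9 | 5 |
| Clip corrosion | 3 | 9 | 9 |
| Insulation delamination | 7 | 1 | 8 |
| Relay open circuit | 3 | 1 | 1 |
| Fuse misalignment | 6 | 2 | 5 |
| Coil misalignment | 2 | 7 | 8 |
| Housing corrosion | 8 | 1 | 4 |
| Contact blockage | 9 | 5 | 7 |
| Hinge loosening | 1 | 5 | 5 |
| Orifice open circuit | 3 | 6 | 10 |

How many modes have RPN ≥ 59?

6

RPN = Severity × Occurrence × Detection:
  Potting fracture: 5 × 9 × 10 = 450
  Clip corrosion: 9 × 9 × 3 = 243
  Insulation delamination: 8 × 1 × 7 = 56
  Relay open circuit: 1 × 1 × 3 = 3
  Fuse misalignment: 5 × 2 × 6 = 60
  Coil misalignment: 8 × 7 × 2 = 112
  Housing corrosion: 4 × 1 × 8 = 32
  Contact blockage: 7 × 5 × 9 = 315
  Hinge loosening: 5 × 5 × 1 = 25
  Orifice open circuit: 10 × 6 × 3 = 180
Modes with RPN ≥ 59: Potting fracture (450), Clip corrosion (243), Fuse misalignment (60), Coil misalignment (112), Contact blockage (315), Orifice open circuit (180) → 6.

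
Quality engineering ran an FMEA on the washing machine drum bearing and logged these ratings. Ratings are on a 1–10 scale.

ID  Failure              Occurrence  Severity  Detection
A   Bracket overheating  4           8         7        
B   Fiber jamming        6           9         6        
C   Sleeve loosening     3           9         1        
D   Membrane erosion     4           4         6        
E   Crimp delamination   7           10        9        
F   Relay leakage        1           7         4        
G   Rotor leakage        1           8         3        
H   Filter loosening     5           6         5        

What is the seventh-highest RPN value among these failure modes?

27

RPN = Severity × Occurrence × Detection:
  A: 8 × 4 × 7 = 224
  B: 9 × 6 × 6 = 324
  C: 9 × 3 × 1 = 27
  D: 4 × 4 × 6 = 96
  E: 10 × 7 × 9 = 630
  F: 7 × 1 × 4 = 28
  G: 8 × 1 × 3 = 24
  H: 6 × 5 × 5 = 150
Sorted descending: 630, 324, 224, 150, 96, 28, 27, 24.
The seventh-highest RPN is 27 (C).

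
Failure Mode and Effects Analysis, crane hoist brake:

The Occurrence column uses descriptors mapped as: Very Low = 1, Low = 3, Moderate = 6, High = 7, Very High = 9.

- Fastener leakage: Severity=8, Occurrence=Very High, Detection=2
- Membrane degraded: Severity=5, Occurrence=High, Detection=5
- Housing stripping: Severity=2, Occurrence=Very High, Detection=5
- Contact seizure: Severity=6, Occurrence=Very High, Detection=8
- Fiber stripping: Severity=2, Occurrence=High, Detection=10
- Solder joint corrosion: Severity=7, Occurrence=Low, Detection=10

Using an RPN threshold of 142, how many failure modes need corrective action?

4

RPN = Severity × Occurrence × Detection:
  Fastener leakage: 8 × 9 × 2 = 144
  Membrane degraded: 5 × 7 × 5 = 175
  Housing stripping: 2 × 9 × 5 = 90
  Contact seizure: 6 × 9 × 8 = 432
  Fiber stripping: 2 × 7 × 10 = 140
  Solder joint corrosion: 7 × 3 × 10 = 210
Modes with RPN ≥ 142: Fastener leakage (144), Membrane degraded (175), Contact seizure (432), Solder joint corrosion (210) → 4.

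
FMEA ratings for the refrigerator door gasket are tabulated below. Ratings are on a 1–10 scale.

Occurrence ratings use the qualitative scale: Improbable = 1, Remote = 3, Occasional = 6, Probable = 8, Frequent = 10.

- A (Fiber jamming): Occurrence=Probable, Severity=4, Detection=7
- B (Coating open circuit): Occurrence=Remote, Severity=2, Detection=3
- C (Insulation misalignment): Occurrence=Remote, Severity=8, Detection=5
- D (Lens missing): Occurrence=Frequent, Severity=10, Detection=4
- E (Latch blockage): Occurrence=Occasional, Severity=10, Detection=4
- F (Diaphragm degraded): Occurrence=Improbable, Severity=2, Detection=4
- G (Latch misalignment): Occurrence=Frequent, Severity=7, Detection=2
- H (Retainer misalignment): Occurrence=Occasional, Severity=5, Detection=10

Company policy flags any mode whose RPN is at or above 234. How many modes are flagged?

3

RPN = Severity × Occurrence × Detection:
  A: 4 × 8 × 7 = 224
  B: 2 × 3 × 3 = 18
  C: 8 × 3 × 5 = 120
  D: 10 × 10 × 4 = 400
  E: 10 × 6 × 4 = 240
  F: 2 × 1 × 4 = 8
  G: 7 × 10 × 2 = 140
  H: 5 × 6 × 10 = 300
Modes with RPN ≥ 234: D (400), E (240), H (300) → 3.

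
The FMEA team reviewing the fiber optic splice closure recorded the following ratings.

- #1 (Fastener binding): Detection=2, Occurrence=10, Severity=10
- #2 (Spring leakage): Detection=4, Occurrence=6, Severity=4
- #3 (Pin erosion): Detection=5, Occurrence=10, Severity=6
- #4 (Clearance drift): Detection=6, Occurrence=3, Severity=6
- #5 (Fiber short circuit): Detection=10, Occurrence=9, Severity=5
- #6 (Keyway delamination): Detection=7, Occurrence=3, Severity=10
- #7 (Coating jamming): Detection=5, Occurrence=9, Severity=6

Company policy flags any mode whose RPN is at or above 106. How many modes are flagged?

RPN = Severity × Occurrence × Detection:
  #1: 10 × 10 × 2 = 200
  #2: 4 × 6 × 4 = 96
  #3: 6 × 10 × 5 = 300
  #4: 6 × 3 × 6 = 108
  #5: 5 × 9 × 10 = 450
  #6: 10 × 3 × 7 = 210
  #7: 6 × 9 × 5 = 270
Modes with RPN ≥ 106: #1 (200), #3 (300), #4 (108), #5 (450), #6 (210), #7 (270) → 6.

6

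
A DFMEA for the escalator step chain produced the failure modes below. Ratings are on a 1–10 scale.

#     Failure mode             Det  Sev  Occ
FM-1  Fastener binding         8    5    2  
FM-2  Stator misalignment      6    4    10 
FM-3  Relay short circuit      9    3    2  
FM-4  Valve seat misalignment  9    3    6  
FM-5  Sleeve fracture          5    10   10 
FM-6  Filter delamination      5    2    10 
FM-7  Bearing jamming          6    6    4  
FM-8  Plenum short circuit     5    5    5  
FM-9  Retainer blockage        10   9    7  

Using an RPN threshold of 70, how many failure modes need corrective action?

RPN = Severity × Occurrence × Detection:
  FM-1: 5 × 2 × 8 = 80
  FM-2: 4 × 10 × 6 = 240
  FM-3: 3 × 2 × 9 = 54
  FM-4: 3 × 6 × 9 = 162
  FM-5: 10 × 10 × 5 = 500
  FM-6: 2 × 10 × 5 = 100
  FM-7: 6 × 4 × 6 = 144
  FM-8: 5 × 5 × 5 = 125
  FM-9: 9 × 7 × 10 = 630
Modes with RPN ≥ 70: FM-1 (80), FM-2 (240), FM-4 (162), FM-5 (500), FM-6 (100), FM-7 (144), FM-8 (125), FM-9 (630) → 8.

8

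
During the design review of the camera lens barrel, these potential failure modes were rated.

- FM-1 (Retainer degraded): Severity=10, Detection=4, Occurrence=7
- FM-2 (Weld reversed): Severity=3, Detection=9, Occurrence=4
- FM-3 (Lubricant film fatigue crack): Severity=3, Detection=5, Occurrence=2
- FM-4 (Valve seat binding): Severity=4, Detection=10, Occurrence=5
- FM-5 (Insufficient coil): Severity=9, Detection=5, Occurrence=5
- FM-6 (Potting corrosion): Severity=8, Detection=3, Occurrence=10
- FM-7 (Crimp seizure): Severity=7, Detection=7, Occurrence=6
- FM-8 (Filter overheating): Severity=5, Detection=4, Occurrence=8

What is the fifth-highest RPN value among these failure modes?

200

RPN = Severity × Occurrence × Detection:
  FM-1: 10 × 7 × 4 = 280
  FM-2: 3 × 4 × 9 = 108
  FM-3: 3 × 2 × 5 = 30
  FM-4: 4 × 5 × 10 = 200
  FM-5: 9 × 5 × 5 = 225
  FM-6: 8 × 10 × 3 = 240
  FM-7: 7 × 6 × 7 = 294
  FM-8: 5 × 8 × 4 = 160
Sorted descending: 294, 280, 240, 225, 200, 160, 108, 30.
The fifth-highest RPN is 200 (FM-4).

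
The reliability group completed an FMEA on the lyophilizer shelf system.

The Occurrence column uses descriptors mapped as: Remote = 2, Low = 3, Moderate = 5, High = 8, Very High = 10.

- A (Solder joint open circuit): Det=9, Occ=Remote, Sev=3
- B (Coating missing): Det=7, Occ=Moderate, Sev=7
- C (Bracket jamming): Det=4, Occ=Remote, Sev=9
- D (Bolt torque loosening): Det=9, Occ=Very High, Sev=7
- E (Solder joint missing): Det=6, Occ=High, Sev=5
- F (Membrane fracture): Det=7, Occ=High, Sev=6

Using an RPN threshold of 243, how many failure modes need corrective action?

3

RPN = Severity × Occurrence × Detection:
  A: 3 × 2 × 9 = 54
  B: 7 × 5 × 7 = 245
  C: 9 × 2 × 4 = 72
  D: 7 × 10 × 9 = 630
  E: 5 × 8 × 6 = 240
  F: 6 × 8 × 7 = 336
Modes with RPN ≥ 243: B (245), D (630), F (336) → 3.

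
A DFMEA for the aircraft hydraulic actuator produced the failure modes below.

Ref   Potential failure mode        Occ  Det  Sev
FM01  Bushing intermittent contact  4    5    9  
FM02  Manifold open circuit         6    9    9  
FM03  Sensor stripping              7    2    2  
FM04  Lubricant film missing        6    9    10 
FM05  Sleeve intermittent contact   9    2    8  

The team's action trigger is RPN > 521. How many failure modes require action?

RPN = Severity × Occurrence × Detection:
  FM01: 9 × 4 × 5 = 180
  FM02: 9 × 6 × 9 = 486
  FM03: 2 × 7 × 2 = 28
  FM04: 10 × 6 × 9 = 540
  FM05: 8 × 9 × 2 = 144
Modes with RPN > 521: FM04 (540) → 1.

1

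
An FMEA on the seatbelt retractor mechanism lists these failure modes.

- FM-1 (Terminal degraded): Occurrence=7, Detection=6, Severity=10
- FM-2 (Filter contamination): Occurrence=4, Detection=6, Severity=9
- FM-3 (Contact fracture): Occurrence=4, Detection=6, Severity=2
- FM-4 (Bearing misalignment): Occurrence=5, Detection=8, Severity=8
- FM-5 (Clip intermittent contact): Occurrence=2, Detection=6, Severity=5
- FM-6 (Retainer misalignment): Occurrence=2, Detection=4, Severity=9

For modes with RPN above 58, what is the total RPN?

RPN = Severity × Occurrence × Detection:
  FM-1: 10 × 7 × 6 = 420
  FM-2: 9 × 4 × 6 = 216
  FM-3: 2 × 4 × 6 = 48
  FM-4: 8 × 5 × 8 = 320
  FM-5: 5 × 2 × 6 = 60
  FM-6: 9 × 2 × 4 = 72
RPN > 58: FM-1 (420), FM-2 (216), FM-4 (320), FM-5 (60), FM-6 (72).
Sum: 420 + 216 + 320 + 60 + 72 = 1088.

1088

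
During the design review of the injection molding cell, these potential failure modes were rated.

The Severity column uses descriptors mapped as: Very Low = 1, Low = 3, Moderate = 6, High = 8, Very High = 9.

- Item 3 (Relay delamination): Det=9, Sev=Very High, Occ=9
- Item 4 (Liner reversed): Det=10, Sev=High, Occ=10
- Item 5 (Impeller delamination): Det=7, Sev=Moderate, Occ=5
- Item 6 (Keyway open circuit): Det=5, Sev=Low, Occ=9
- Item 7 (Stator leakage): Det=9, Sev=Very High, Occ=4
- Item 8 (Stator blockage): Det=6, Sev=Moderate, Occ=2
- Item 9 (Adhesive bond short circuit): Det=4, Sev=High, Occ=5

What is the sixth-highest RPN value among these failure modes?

RPN = Severity × Occurrence × Detection:
  Item 3: 9 × 9 × 9 = 729
  Item 4: 8 × 10 × 10 = 800
  Item 5: 6 × 5 × 7 = 210
  Item 6: 3 × 9 × 5 = 135
  Item 7: 9 × 4 × 9 = 324
  Item 8: 6 × 2 × 6 = 72
  Item 9: 8 × 5 × 4 = 160
Sorted descending: 800, 729, 324, 210, 160, 135, 72.
The sixth-highest RPN is 135 (Item 6).

135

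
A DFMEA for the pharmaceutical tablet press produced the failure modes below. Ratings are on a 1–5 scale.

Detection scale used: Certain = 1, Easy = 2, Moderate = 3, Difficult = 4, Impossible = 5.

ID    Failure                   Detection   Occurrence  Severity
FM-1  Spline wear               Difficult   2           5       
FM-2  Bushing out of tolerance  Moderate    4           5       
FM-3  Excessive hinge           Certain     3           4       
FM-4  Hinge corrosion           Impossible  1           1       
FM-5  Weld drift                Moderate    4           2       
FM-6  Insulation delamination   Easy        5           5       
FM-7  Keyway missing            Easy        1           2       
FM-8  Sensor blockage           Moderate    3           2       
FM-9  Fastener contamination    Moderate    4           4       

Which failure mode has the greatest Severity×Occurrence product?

Criticality = Severity × Occurrence:
  FM-1: 5 × 2 = 10
  FM-2: 5 × 4 = 20
  FM-3: 4 × 3 = 12
  FM-4: 1 × 1 = 1
  FM-5: 2 × 4 = 8
  FM-6: 5 × 5 = 25
  FM-7: 2 × 1 = 2
  FM-8: 2 × 3 = 6
  FM-9: 4 × 4 = 16
Highest criticality is 25 → FM-6.

FM-6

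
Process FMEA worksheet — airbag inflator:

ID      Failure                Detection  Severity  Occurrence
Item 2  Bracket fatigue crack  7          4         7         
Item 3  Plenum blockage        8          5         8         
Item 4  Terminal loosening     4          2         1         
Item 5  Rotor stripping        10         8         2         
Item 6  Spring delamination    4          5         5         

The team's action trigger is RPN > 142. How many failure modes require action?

RPN = Severity × Occurrence × Detection:
  Item 2: 4 × 7 × 7 = 196
  Item 3: 5 × 8 × 8 = 320
  Item 4: 2 × 1 × 4 = 8
  Item 5: 8 × 2 × 10 = 160
  Item 6: 5 × 5 × 4 = 100
Modes with RPN > 142: Item 2 (196), Item 3 (320), Item 5 (160) → 3.

3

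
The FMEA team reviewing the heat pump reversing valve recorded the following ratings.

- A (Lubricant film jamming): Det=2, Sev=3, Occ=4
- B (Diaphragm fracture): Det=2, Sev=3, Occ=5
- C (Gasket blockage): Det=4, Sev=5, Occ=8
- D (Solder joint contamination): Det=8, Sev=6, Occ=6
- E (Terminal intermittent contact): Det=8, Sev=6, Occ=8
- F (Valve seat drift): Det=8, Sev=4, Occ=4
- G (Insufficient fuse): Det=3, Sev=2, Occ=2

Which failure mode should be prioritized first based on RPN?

RPN = Severity × Occurrence × Detection:
  A: 3 × 4 × 2 = 24
  B: 3 × 5 × 2 = 30
  C: 5 × 8 × 4 = 160
  D: 6 × 6 × 8 = 288
  E: 6 × 8 × 8 = 384
  F: 4 × 4 × 8 = 128
  G: 2 × 2 × 3 = 12
Highest RPN is 384 → E.

E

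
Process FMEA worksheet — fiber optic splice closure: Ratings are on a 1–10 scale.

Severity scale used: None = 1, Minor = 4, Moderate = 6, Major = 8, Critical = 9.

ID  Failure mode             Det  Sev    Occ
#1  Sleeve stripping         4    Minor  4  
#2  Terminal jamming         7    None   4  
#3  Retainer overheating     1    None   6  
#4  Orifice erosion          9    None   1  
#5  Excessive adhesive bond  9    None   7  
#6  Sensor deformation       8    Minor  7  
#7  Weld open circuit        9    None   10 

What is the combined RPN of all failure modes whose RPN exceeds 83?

314

RPN = Severity × Occurrence × Detection:
  #1: 4 × 4 × 4 = 64
  #2: 1 × 4 × 7 = 28
  #3: 1 × 6 × 1 = 6
  #4: 1 × 1 × 9 = 9
  #5: 1 × 7 × 9 = 63
  #6: 4 × 7 × 8 = 224
  #7: 1 × 10 × 9 = 90
RPN > 83: #6 (224), #7 (90).
Sum: 224 + 90 = 314.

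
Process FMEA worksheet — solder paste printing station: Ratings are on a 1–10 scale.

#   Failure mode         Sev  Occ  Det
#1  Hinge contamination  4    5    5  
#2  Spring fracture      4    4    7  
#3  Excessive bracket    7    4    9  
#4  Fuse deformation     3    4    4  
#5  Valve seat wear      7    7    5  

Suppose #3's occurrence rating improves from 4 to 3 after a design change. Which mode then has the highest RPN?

#5

RPN = Severity × Occurrence × Detection:
  #1: 4 × 5 × 5 = 100
  #2: 4 × 4 × 7 = 112
  #3: 7 × 4 × 9 = 252
  #4: 3 × 4 × 4 = 48
  #5: 7 × 7 × 5 = 245
After action: #3 → 7 × 3 × 9 = 189.
Revised RPNs: #5=245, #3=189, #2=112, #1=100, #4=48.
Highest is now #5 (245).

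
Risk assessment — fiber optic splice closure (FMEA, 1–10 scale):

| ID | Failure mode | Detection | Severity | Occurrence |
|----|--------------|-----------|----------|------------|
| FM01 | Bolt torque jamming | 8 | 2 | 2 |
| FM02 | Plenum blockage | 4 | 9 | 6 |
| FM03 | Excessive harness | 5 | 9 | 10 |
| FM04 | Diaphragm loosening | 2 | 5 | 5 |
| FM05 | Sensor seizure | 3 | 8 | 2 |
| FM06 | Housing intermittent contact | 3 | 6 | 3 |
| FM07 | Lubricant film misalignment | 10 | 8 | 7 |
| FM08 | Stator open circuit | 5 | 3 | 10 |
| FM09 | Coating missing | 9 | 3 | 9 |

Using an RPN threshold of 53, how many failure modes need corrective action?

6

RPN = Severity × Occurrence × Detection:
  FM01: 2 × 2 × 8 = 32
  FM02: 9 × 6 × 4 = 216
  FM03: 9 × 10 × 5 = 450
  FM04: 5 × 5 × 2 = 50
  FM05: 8 × 2 × 3 = 48
  FM06: 6 × 3 × 3 = 54
  FM07: 8 × 7 × 10 = 560
  FM08: 3 × 10 × 5 = 150
  FM09: 3 × 9 × 9 = 243
Modes with RPN ≥ 53: FM02 (216), FM03 (450), FM06 (54), FM07 (560), FM08 (150), FM09 (243) → 6.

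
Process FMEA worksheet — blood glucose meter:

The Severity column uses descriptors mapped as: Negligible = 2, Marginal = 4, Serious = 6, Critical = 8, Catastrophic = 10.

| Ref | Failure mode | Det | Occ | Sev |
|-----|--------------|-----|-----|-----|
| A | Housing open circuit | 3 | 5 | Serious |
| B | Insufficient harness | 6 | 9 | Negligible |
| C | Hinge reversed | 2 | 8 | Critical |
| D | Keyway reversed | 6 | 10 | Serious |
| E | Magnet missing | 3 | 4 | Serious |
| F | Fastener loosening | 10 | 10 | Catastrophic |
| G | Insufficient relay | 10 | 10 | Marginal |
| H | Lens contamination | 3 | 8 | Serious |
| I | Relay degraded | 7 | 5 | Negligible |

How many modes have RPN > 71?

RPN = Severity × Occurrence × Detection:
  A: 6 × 5 × 3 = 90
  B: 2 × 9 × 6 = 108
  C: 8 × 8 × 2 = 128
  D: 6 × 10 × 6 = 360
  E: 6 × 4 × 3 = 72
  F: 10 × 10 × 10 = 1000
  G: 4 × 10 × 10 = 400
  H: 6 × 8 × 3 = 144
  I: 2 × 5 × 7 = 70
Modes with RPN > 71: A (90), B (108), C (128), D (360), E (72), F (1000), G (400), H (144) → 8.

8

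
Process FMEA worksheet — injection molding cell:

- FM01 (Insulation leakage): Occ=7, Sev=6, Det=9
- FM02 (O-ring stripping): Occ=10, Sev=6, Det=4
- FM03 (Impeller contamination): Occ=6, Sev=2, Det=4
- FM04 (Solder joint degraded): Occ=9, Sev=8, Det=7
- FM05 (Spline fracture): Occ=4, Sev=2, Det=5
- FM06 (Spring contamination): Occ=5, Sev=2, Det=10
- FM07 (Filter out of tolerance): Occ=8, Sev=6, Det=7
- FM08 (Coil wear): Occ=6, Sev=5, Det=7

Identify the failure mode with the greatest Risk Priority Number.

RPN = Severity × Occurrence × Detection:
  FM01: 6 × 7 × 9 = 378
  FM02: 6 × 10 × 4 = 240
  FM03: 2 × 6 × 4 = 48
  FM04: 8 × 9 × 7 = 504
  FM05: 2 × 4 × 5 = 40
  FM06: 2 × 5 × 10 = 100
  FM07: 6 × 8 × 7 = 336
  FM08: 5 × 6 × 7 = 210
Highest RPN is 504 → FM04.

FM04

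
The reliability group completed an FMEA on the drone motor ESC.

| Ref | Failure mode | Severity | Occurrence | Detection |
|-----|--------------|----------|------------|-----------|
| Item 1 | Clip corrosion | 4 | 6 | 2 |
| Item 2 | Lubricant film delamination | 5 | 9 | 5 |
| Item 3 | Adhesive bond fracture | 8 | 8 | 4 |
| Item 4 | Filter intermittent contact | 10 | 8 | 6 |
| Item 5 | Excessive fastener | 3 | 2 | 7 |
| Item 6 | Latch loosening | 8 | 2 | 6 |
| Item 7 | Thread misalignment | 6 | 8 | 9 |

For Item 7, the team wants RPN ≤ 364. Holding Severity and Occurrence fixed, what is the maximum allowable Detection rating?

7

Item 7: S=6, O=8, D=9 → current RPN = 432.
Fixed product = 48. Need 48 × D ≤ 364, so D ≤ 364/48 = 7.58.
Maximum integer Detection rating = 7 (gives RPN 336; D=8 would give 384 > 364).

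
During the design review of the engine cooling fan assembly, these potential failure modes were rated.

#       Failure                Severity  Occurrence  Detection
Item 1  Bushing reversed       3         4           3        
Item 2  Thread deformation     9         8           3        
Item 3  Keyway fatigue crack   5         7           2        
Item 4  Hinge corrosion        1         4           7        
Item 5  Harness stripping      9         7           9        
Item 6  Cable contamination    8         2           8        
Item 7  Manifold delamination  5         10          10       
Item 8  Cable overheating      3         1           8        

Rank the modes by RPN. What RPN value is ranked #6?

36

RPN = Severity × Occurrence × Detection:
  Item 1: 3 × 4 × 3 = 36
  Item 2: 9 × 8 × 3 = 216
  Item 3: 5 × 7 × 2 = 70
  Item 4: 1 × 4 × 7 = 28
  Item 5: 9 × 7 × 9 = 567
  Item 6: 8 × 2 × 8 = 128
  Item 7: 5 × 10 × 10 = 500
  Item 8: 3 × 1 × 8 = 24
Sorted descending: 567, 500, 216, 128, 70, 36, 28, 24.
The sixth-highest RPN is 36 (Item 1).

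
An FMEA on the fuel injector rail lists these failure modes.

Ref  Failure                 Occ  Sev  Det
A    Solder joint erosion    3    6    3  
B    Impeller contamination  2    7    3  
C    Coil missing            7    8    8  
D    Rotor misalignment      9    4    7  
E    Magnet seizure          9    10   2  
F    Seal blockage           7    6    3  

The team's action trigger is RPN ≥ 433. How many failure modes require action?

RPN = Severity × Occurrence × Detection:
  A: 6 × 3 × 3 = 54
  B: 7 × 2 × 3 = 42
  C: 8 × 7 × 8 = 448
  D: 4 × 9 × 7 = 252
  E: 10 × 9 × 2 = 180
  F: 6 × 7 × 3 = 126
Modes with RPN ≥ 433: C (448) → 1.

1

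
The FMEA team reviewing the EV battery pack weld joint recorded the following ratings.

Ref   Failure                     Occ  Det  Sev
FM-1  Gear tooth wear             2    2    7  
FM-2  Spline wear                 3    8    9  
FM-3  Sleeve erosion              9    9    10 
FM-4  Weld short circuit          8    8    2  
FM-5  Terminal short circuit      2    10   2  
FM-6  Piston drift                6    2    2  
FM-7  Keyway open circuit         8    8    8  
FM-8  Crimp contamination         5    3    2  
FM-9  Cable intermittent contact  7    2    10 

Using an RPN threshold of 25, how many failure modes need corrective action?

8

RPN = Severity × Occurrence × Detection:
  FM-1: 7 × 2 × 2 = 28
  FM-2: 9 × 3 × 8 = 216
  FM-3: 10 × 9 × 9 = 810
  FM-4: 2 × 8 × 8 = 128
  FM-5: 2 × 2 × 10 = 40
  FM-6: 2 × 6 × 2 = 24
  FM-7: 8 × 8 × 8 = 512
  FM-8: 2 × 5 × 3 = 30
  FM-9: 10 × 7 × 2 = 140
Modes with RPN ≥ 25: FM-1 (28), FM-2 (216), FM-3 (810), FM-4 (128), FM-5 (40), FM-7 (512), FM-8 (30), FM-9 (140) → 8.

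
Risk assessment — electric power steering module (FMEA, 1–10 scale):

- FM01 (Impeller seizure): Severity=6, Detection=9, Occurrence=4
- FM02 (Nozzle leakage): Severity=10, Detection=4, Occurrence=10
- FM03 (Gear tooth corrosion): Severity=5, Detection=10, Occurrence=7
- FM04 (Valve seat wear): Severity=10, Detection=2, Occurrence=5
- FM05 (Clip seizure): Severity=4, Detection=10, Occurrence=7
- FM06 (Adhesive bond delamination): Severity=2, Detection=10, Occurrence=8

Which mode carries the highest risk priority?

FM02

RPN = Severity × Occurrence × Detection:
  FM01: 6 × 4 × 9 = 216
  FM02: 10 × 10 × 4 = 400
  FM03: 5 × 7 × 10 = 350
  FM04: 10 × 5 × 2 = 100
  FM05: 4 × 7 × 10 = 280
  FM06: 2 × 8 × 10 = 160
Highest RPN is 400 → FM02.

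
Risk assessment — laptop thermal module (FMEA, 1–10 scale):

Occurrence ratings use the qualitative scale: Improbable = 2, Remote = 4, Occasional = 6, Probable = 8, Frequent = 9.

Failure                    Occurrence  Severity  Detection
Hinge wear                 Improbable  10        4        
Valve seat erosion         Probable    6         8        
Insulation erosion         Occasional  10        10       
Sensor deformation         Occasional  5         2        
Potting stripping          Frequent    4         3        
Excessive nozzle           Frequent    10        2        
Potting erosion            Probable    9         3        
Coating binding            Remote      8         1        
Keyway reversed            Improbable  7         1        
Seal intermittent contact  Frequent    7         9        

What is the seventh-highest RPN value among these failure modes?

RPN = Severity × Occurrence × Detection:
  Hinge wear: 10 × 2 × 4 = 80
  Valve seat erosion: 6 × 8 × 8 = 384
  Insulation erosion: 10 × 6 × 10 = 600
  Sensor deformation: 5 × 6 × 2 = 60
  Potting stripping: 4 × 9 × 3 = 108
  Excessive nozzle: 10 × 9 × 2 = 180
  Potting erosion: 9 × 8 × 3 = 216
  Coating binding: 8 × 4 × 1 = 32
  Keyway reversed: 7 × 2 × 1 = 14
  Seal intermittent contact: 7 × 9 × 9 = 567
Sorted descending: 600, 567, 384, 216, 180, 108, 80, 60, 32, 14.
The seventh-highest RPN is 80 (Hinge wear).

80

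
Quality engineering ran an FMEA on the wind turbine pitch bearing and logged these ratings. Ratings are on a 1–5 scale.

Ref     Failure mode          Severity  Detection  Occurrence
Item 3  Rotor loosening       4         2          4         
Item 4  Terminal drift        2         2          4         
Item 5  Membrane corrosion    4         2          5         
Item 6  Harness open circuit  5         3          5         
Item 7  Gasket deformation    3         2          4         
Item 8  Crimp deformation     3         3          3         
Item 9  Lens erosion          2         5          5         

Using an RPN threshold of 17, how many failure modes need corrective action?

RPN = Severity × Occurrence × Detection:
  Item 3: 4 × 4 × 2 = 32
  Item 4: 2 × 4 × 2 = 16
  Item 5: 4 × 5 × 2 = 40
  Item 6: 5 × 5 × 3 = 75
  Item 7: 3 × 4 × 2 = 24
  Item 8: 3 × 3 × 3 = 27
  Item 9: 2 × 5 × 5 = 50
Modes with RPN ≥ 17: Item 3 (32), Item 5 (40), Item 6 (75), Item 7 (24), Item 8 (27), Item 9 (50) → 6.

6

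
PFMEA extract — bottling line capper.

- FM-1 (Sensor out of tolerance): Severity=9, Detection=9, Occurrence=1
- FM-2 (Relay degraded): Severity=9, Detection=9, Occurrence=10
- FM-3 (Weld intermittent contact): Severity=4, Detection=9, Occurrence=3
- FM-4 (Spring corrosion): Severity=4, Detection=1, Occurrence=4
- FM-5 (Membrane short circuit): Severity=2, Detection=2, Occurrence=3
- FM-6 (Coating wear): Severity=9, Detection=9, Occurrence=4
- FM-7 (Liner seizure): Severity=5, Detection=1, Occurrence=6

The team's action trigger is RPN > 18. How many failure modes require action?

RPN = Severity × Occurrence × Detection:
  FM-1: 9 × 1 × 9 = 81
  FM-2: 9 × 10 × 9 = 810
  FM-3: 4 × 3 × 9 = 108
  FM-4: 4 × 4 × 1 = 16
  FM-5: 2 × 3 × 2 = 12
  FM-6: 9 × 4 × 9 = 324
  FM-7: 5 × 6 × 1 = 30
Modes with RPN > 18: FM-1 (81), FM-2 (810), FM-3 (108), FM-6 (324), FM-7 (30) → 5.

5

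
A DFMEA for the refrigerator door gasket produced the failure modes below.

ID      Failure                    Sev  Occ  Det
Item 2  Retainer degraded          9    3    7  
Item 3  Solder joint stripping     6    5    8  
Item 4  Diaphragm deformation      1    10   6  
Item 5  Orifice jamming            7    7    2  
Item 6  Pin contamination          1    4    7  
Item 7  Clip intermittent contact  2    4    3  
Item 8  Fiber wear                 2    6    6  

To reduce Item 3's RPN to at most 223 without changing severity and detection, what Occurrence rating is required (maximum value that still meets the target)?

4

Item 3: S=6, O=5, D=8 → current RPN = 240.
Fixed product = 48. Need 48 × O ≤ 223, so O ≤ 223/48 = 4.65.
Maximum integer Occurrence rating = 4 (gives RPN 192; O=5 would give 240 > 223).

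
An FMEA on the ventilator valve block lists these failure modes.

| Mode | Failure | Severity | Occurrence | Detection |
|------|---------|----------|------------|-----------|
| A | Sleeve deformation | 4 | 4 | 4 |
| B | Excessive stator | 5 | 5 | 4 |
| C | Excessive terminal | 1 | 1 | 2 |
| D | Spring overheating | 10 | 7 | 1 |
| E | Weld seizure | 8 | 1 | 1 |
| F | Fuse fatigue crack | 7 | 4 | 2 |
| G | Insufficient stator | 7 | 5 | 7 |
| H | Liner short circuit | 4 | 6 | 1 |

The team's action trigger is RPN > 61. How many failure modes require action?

RPN = Severity × Occurrence × Detection:
  A: 4 × 4 × 4 = 64
  B: 5 × 5 × 4 = 100
  C: 1 × 1 × 2 = 2
  D: 10 × 7 × 1 = 70
  E: 8 × 1 × 1 = 8
  F: 7 × 4 × 2 = 56
  G: 7 × 5 × 7 = 245
  H: 4 × 6 × 1 = 24
Modes with RPN > 61: A (64), B (100), D (70), G (245) → 4.

4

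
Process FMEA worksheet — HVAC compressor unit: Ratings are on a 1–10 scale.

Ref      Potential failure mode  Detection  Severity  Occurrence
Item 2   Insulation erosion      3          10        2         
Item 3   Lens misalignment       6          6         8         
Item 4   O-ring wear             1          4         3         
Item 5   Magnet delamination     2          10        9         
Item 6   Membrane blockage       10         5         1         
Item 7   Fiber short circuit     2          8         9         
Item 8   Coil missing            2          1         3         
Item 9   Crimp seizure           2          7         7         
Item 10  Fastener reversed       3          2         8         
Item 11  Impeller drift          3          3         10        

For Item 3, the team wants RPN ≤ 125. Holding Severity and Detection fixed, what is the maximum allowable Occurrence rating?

3

Item 3: S=6, O=8, D=6 → current RPN = 288.
Fixed product = 36. Need 36 × O ≤ 125, so O ≤ 125/36 = 3.47.
Maximum integer Occurrence rating = 3 (gives RPN 108; O=4 would give 144 > 125).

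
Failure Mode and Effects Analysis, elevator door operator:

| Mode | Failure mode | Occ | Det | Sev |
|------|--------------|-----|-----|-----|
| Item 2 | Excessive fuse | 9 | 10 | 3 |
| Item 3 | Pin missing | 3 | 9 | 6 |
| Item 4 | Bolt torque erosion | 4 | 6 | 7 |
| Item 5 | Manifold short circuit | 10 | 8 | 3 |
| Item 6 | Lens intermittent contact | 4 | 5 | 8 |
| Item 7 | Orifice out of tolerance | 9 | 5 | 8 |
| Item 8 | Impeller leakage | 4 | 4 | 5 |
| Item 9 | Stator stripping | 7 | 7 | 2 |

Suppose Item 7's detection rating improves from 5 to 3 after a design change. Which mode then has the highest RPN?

Item 2

RPN = Severity × Occurrence × Detection:
  Item 2: 3 × 9 × 10 = 270
  Item 3: 6 × 3 × 9 = 162
  Item 4: 7 × 4 × 6 = 168
  Item 5: 3 × 10 × 8 = 240
  Item 6: 8 × 4 × 5 = 160
  Item 7: 8 × 9 × 5 = 360
  Item 8: 5 × 4 × 4 = 80
  Item 9: 2 × 7 × 7 = 98
After action: Item 7 → 8 × 9 × 3 = 216.
Revised RPNs: Item 2=270, Item 5=240, Item 7=216, Item 4=168, Item 3=162, Item 6=160, Item 9=98, Item 8=80.
Highest is now Item 2 (270).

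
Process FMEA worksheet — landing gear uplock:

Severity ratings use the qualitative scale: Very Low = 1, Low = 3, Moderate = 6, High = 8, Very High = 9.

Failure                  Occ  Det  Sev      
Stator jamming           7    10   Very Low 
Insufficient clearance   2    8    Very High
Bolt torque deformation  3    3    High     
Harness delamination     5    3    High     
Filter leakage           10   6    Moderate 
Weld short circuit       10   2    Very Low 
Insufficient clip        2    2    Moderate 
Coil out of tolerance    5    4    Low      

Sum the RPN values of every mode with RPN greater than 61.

766

RPN = Severity × Occurrence × Detection:
  Stator jamming: 1 × 7 × 10 = 70
  Insufficient clearance: 9 × 2 × 8 = 144
  Bolt torque deformation: 8 × 3 × 3 = 72
  Harness delamination: 8 × 5 × 3 = 120
  Filter leakage: 6 × 10 × 6 = 360
  Weld short circuit: 1 × 10 × 2 = 20
  Insufficient clip: 6 × 2 × 2 = 24
  Coil out of tolerance: 3 × 5 × 4 = 60
RPN > 61: Stator jamming (70), Insufficient clearance (144), Bolt torque deformation (72), Harness delamination (120), Filter leakage (360).
Sum: 70 + 144 + 72 + 120 + 360 = 766.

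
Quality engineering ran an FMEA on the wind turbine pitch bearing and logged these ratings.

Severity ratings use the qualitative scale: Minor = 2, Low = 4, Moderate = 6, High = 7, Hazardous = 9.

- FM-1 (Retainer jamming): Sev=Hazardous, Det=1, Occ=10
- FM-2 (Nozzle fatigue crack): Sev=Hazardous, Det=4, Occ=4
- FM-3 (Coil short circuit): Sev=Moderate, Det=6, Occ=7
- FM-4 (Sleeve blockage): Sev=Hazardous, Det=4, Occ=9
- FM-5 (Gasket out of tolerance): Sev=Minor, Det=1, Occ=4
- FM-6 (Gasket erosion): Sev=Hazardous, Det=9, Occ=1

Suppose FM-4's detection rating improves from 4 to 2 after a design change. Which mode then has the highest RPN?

FM-3

RPN = Severity × Occurrence × Detection:
  FM-1: 9 × 10 × 1 = 90
  FM-2: 9 × 4 × 4 = 144
  FM-3: 6 × 7 × 6 = 252
  FM-4: 9 × 9 × 4 = 324
  FM-5: 2 × 4 × 1 = 8
  FM-6: 9 × 1 × 9 = 81
After action: FM-4 → 9 × 9 × 2 = 162.
Revised RPNs: FM-3=252, FM-4=162, FM-2=144, FM-1=90, FM-6=81, FM-5=8.
Highest is now FM-3 (252).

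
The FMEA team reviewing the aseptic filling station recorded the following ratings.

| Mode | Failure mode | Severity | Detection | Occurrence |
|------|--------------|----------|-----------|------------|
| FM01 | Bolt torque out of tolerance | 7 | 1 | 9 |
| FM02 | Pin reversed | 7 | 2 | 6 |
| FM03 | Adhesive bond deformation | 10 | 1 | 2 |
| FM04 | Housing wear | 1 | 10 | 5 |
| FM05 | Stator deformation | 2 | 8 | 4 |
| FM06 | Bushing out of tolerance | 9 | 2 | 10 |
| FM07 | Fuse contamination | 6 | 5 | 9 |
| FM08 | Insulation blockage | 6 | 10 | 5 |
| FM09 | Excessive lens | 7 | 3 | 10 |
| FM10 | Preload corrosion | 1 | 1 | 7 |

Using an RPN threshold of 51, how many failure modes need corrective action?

RPN = Severity × Occurrence × Detection:
  FM01: 7 × 9 × 1 = 63
  FM02: 7 × 6 × 2 = 84
  FM03: 10 × 2 × 1 = 20
  FM04: 1 × 5 × 10 = 50
  FM05: 2 × 4 × 8 = 64
  FM06: 9 × 10 × 2 = 180
  FM07: 6 × 9 × 5 = 270
  FM08: 6 × 5 × 10 = 300
  FM09: 7 × 10 × 3 = 210
  FM10: 1 × 7 × 1 = 7
Modes with RPN ≥ 51: FM01 (63), FM02 (84), FM05 (64), FM06 (180), FM07 (270), FM08 (300), FM09 (210) → 7.

7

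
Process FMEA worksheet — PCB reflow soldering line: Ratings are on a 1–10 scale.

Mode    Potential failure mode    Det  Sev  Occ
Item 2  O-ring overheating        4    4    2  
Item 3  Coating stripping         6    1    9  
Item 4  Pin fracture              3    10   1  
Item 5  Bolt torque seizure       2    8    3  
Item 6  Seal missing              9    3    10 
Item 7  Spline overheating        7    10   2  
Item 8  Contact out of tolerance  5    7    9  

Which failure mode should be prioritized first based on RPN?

Item 8

RPN = Severity × Occurrence × Detection:
  Item 2: 4 × 2 × 4 = 32
  Item 3: 1 × 9 × 6 = 54
  Item 4: 10 × 1 × 3 = 30
  Item 5: 8 × 3 × 2 = 48
  Item 6: 3 × 10 × 9 = 270
  Item 7: 10 × 2 × 7 = 140
  Item 8: 7 × 9 × 5 = 315
Highest RPN is 315 → Item 8.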